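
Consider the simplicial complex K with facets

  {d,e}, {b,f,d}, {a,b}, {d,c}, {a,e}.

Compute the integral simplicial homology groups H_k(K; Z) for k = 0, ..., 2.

Take the total order a < b < c < d < e < f on the vertex set. Then K (dimension 2) consists of the simplices:

  0-simplices (6): a, b, c, d, e, f
  1-simplices (7): ab, ae, bd, bf, cd, de, df
  2-simplices (1): bdf

so the chain groups are C_0 ≅ Z^6, C_1 ≅ Z^7, C_2 ≅ Z^1.

∂_1: C_1 → C_0 maps an edge to its endpoints' difference, ∂[p,q] = q − p. For instance
  ∂bd = d − b.
As a 6×7 matrix over Z this has rank 5, with invariant factors (1,1,1,1,1).

The boundary map ∂_2: C_2 → C_1 acts by ∂[p,q,r] = [q,r] − [p,r] + [p,q]. For instance
  ∂bdf = df − bf + bd.
The 7×1 boundary matrix has rank 1 and Smith normal form diag(1).

Now H_k = ker ∂_k / im ∂_{k+1}, so:

  H_0: rank C_0 − rank ∂_1 = 6 − 5 = 1, and the invariant factors of ∂_1 are all 1, so H_0 ≅ Z.
  H_1: rank ker ∂_1 − rank ∂_2 = (7 − 5) − 1 = 1, and the invariant factors of ∂_2 are all 1, so H_1 ≅ Z.
  H_2: rank ker ∂_2 − rank ∂_3 = (1 − 1) − 0 = 0, and there is no ∂_3, so H_2 ≅ 0.

As a check, the Euler characteristic is 6 − 7 + 1 = 0, which agrees with 1 − 1 + 0 = 0.

H_0 ≅ Z,  H_1 ≅ Z,  H_2 = 0.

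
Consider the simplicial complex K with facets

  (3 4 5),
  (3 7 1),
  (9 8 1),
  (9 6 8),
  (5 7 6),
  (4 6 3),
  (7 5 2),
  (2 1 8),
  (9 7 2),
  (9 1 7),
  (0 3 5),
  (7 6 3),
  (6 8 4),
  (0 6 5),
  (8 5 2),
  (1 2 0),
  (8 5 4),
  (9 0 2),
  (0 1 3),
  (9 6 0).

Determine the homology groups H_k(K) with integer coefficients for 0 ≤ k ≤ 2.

Take the total order 0 < 1 < 2 < 3 < 4 < 5 < 6 < 7 < 8 < 9 on the vertex set. Then K (dimension 2) consists of the simplices:

  0-simplices (10): [0], [1], [2], [3], [4], [5], [6], [7], [8], [9]
  1-simplices (30): (30 of them)
  2-simplices (20): (20 of them)

so the chain groups are C_0 ≅ Z^10, C_1 ≅ Z^30, C_2 ≅ Z^20.

∂_1: C_1 → C_0 is given by ∂[p,q] = [q] − [p].
As a 10×30 matrix over Z this has rank 9, with invariant factors (1,1,1,1,1,1,1,1,1).

Boundary ∂_2: C_2 → C_1 maps a triangle to the signed sum of its edges. For instance
  ∂[4,5,8] = [5,8] − [4,8] + [4,5],
  ∂[2,5,8] = [5,8] − [2,8] + [2,5].
The 30×20 boundary matrix has rank 20 and Smith normal form diag(1,1,1,1,1,1,1,1,1,1,1,1,1,1,1,1,1,1,1,2).

Computing H_k = (kernel of ∂_k) / (image of ∂_{k+1}):

  H_0: rank C_0 − rank ∂_1 = 10 − 9 = 1, and the invariant factors of ∂_1 are all 1, so H_0 = Z.
  H_1: rank ker ∂_1 − rank ∂_2 = (30 − 9) − 20 = 1, and ∂_2 has invariant factor 2 > 1, so H_1 = Z ⊕ Z/2.
  H_2: rank ker ∂_2 − rank ∂_3 = (20 − 20) − 0 = 0, and there is no ∂_3, so H_2 = 0.

As a check, the Euler characteristic is 10 − 30 + 20 = 0, which agrees with 1 − 1 + 0 = 0.
(K is a triangulation of the Klein bottle.)

H_0 ≅ Z,  H_1 ≅ Z ⊕ Z/2,  H_2 = 0.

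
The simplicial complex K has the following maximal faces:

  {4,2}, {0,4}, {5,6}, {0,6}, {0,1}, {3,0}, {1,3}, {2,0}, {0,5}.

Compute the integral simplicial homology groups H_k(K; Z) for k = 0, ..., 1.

H_0 = Z,  H_1 = Z^3.

Fix the vertex order 0 < 1 < 2 < 3 < 4 < 5 < 6 and write every simplex with vertices in increasing order. Then dim K = 1 and the simplices of K are:

  0-simplices (7): [0], [1], [2], [3], [4], [5], [6]
  1-simplices (9): [0,1], [0,2], [0,3], [0,4], [0,5], [0,6], [1,3], [2,4], [5,6]

so the chain groups are C_0 ≅ Z^7, C_1 ≅ Z^9.

Boundary ∂_1: C_1 → C_0 sends each edge [p,q] (with p < q) to q − p.
The resulting 7×9 matrix has rank 6, and its Smith normal form has invariant factors (1,1,1,1,1,1).

Now H_k = ker ∂_k / im ∂_{k+1}, so:

  H_0: rank C_0 − rank ∂_1 = 7 − 6 = 1, and the invariant factors of ∂_1 are all 1, so H_0 = Z.
  H_1: rank ker ∂_1 − rank ∂_2 = (9 − 6) − 0 = 3, and there is no ∂_2, so H_1 = Z^3.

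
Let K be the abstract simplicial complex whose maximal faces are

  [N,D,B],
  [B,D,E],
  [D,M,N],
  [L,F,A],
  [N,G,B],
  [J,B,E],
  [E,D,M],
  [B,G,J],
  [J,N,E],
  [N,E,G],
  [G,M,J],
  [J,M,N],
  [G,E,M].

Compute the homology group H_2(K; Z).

We work with the vertex ordering A < B < D < E < F < G < J < L < M < N. The simplices of K, each written with vertices in increasing order, are:

  0-simplices (10): A, B, D, E, F, G, J, L, M, N
  1-simplices (21): AF, AL, BD, BE, BG, BJ, BN, DE, DM, DN, EG, EJ, EM, EN, FL, GJ, GM, GN, JM, JN, MN
  2-simplices (13): AFL, BDE, BDN, BEJ, BGJ, BGN, DEM, DMN, EGM, EGN, EJN, GJM, JMN

Hence C_0 ≅ Z^10, C_1 ≅ Z^21, C_2 ≅ Z^13.

The boundary map ∂_1: C_1 → C_0 maps an edge to its endpoints' difference, ∂[p,q] = q − p. For instance
  ∂JM = M − J.
The 10×21 boundary matrix has rank 8 and Smith normal form diag(1,1,1,1,1,1,1,1).

∂_2: C_2 → C_1 sends each 2-simplex [p,q,r] to [q,r] − [p,r] + [p,q]. For instance
  ∂EGM = GM − EM + EG,
  ∂BDE = DE − BE + BD.
The resulting 21×13 matrix has rank 13, and its Smith normal form has invariant factors (1,1,1,1,1,1,1,1,1,1,1,1,2).

Now H_k = ker ∂_k / im ∂_{k+1}, so:

  H_2: rank ker ∂_2 − rank ∂_3 = (13 − 13) − 0 = 0, and there is no ∂_3, so H_2 = 0.

(K is a triangulation of the disjoint union of the real projective plane RP^2 and the 2-simplex.)

H_2 = 0.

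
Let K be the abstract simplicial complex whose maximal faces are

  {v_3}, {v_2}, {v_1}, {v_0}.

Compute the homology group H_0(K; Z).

Fix the vertex order v_0 < v_1 < v_2 < v_3 and write every simplex with vertices in increasing order. Then dim K = 0 and the simplices of K are:

  0-simplices (4): [v_0], [v_1], [v_2], [v_3]

so the chain groups are C_0 ≅ Z^4.

Now H_k = ker ∂_k / im ∂_{k+1}, so:

  H_0: rank C_0 − rank ∂_1 = 4 − 0 = 4, and there is no ∂_1, so H_0 = Z^4.

H_0 = Z^4.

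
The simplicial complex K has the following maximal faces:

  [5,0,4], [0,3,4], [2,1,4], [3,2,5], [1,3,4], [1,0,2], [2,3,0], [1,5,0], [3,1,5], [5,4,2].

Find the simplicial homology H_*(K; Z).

H_0 = Z,  H_1 = Z/2,  H_2 = 0.

Take the total order 0 < 1 < 2 < 3 < 4 < 5 on the vertex set. Then K (dimension 2) consists of the simplices:

  0-simplices (6): [0], [1], [2], [3], [4], [5]
  1-simplices (15): [0,1], [0,2], [0,3], [0,4], [0,5], [1,2], [1,3], [1,4], [1,5], [2,3], [2,4], [2,5], [3,4], [3,5], [4,5]
  2-simplices (10): [0,1,2], [0,1,5], [0,2,3], [0,3,4], [0,4,5], [1,2,4], [1,3,4], [1,3,5], [2,3,5], [2,4,5]

so the chain groups are C_0 ≅ Z^6, C_1 ≅ Z^15, C_2 ≅ Z^10.

The boundary map ∂_1: C_1 → C_0 maps an edge to its endpoints' difference, ∂[p,q] = q − p.
The 6×15 boundary matrix has rank 5 and Smith normal form diag(1,1,1,1,1).

Boundary ∂_2: C_2 → C_1 acts by ∂[p,q,r] = [q,r] − [p,r] + [p,q]. For instance
  ∂[0,3,4] = [3,4] − [0,4] + [0,3],
  ∂[2,3,5] = [3,5] − [2,5] + [2,3].
As a 15×10 matrix over Z this has rank 10, with invariant factors (1,1,1,1,1,1,1,1,1,2).

Computing H_k = (kernel of ∂_k) / (image of ∂_{k+1}):

  H_0: rank C_0 − rank ∂_1 = 6 − 5 = 1, and the invariant factors of ∂_1 are all 1, so H_0 ≅ Z.
  H_1: rank ker ∂_1 − rank ∂_2 = (15 − 5) − 10 = 0, and ∂_2 has invariant factor 2 > 1, so H_1 ≅ Z/2.
  H_2: rank ker ∂_2 − rank ∂_3 = (10 − 10) − 0 = 0, and there is no ∂_3, so H_2 ≅ 0.

As a check, the Euler characteristic is 6 − 15 + 10 = 1, which agrees with 1 − 0 + 0 = 1.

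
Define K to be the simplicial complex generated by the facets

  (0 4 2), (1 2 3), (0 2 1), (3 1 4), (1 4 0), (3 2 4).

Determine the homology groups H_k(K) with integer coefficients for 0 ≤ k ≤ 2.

We work with the vertex ordering 0 < 1 < 2 < 3 < 4. The simplices of K, each written with vertices in increasing order, are:

  0-simplices (5): [0], [1], [2], [3], [4]
  1-simplices (9): [0,1], [0,2], [0,4], [1,2], [1,3], [1,4], [2,3], [2,4], [3,4]
  2-simplices (6): [0,1,2], [0,1,4], [0,2,4], [1,2,3], [1,3,4], [2,3,4]

giving chain groups C_0 ≅ Z^5, C_1 ≅ Z^9, C_2 ≅ Z^6.

Boundary ∂_1: C_1 → C_0 maps an edge to its endpoints' difference, ∂[p,q] = q − p.
This gives a 5×9 integer matrix of rank 4; reducing to Smith normal form yields diagonal entries (1,1,1,1).

∂_2: C_2 → C_1 acts by ∂[p,q,r] = [q,r] − [p,r] + [p,q]. For instance
  ∂[0,2,4] = [2,4] − [0,4] + [0,2],
  ∂[2,3,4] = [3,4] − [2,4] + [2,3].
The 9×6 boundary matrix has rank 5 and Smith normal form diag(1,1,1,1,1).

Reading off H_k = ker ∂_k / im ∂_{k+1}:

  H_0: rank C_0 − rank ∂_1 = 5 − 4 = 1, and the invariant factors of ∂_1 are all 1, so H_0 = Z.
  H_1: rank ker ∂_1 − rank ∂_2 = (9 − 4) − 5 = 0, and the invariant factors of ∂_2 are all 1, so H_1 = 0.
  H_2: rank ker ∂_2 − rank ∂_3 = (6 − 5) − 0 = 1, and there is no ∂_3, so H_2 = Z.

(K is a triangulation of the 2-sphere S^2.)

H_0 = Z,  H_1 = 0,  H_2 = Z.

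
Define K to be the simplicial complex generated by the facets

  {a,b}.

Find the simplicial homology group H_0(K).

H_0 ≅ Z.

Order the vertices as a < b. Listing each simplex with vertices in this order, K has dimension 1 with simplices:

  0-simplices (2): a, b
  1-simplices (1): ab

giving chain groups C_0 ≅ Z^2, C_1 ≅ Z^1.

Boundary ∂_1: C_1 → C_0 is given by ∂[p,q] = [q] − [p].
The 2×1 boundary matrix has rank 1 and Smith normal form diag(1).

Now H_k = ker ∂_k / im ∂_{k+1}, so:

  H_0: rank C_0 − rank ∂_1 = 2 − 1 = 1, and the invariant factors of ∂_1 are all 1, so H_0 ≅ Z.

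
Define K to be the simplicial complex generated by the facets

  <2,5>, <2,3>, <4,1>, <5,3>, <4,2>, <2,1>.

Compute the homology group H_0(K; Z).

H_0 ≅ Z.

Order the vertices as 1 < 2 < 3 < 4 < 5. Listing each simplex with vertices in this order, K has dimension 1 with simplices:

  0-simplices (5): [1], [2], [3], [4], [5]
  1-simplices (6): [1,2], [1,4], [2,3], [2,4], [2,5], [3,5]

giving chain groups C_0 ≅ Z^5, C_1 ≅ Z^6.

∂_1: C_1 → C_0 maps an edge to its endpoints' difference, ∂[p,q] = q − p. For instance
  ∂[1,4] = [4] − [1].
The 5×6 boundary matrix has rank 4 and Smith normal form diag(1,1,1,1).

Now H_k = ker ∂_k / im ∂_{k+1}, so:

  H_0: rank C_0 − rank ∂_1 = 5 − 4 = 1, and the invariant factors of ∂_1 are all 1, so H_0 = Z.

(K is a triangulation of a wedge of 2 circles.)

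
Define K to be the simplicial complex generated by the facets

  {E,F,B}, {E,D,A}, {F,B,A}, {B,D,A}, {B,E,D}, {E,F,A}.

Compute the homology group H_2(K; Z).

H_2 ≅ Z.

Order the vertices as A < B < D < E < F. Listing each simplex with vertices in this order, K has dimension 2 with simplices:

  0-simplices (5): A, B, D, E, F
  1-simplices (9): AB, AD, AE, AF, BD, BE, BF, DE, EF
  2-simplices (6): ABD, ABF, ADE, AEF, BDE, BEF

so the chain groups are C_0 ≅ Z^5, C_1 ≅ Z^9, C_2 ≅ Z^6.

∂_1: C_1 → C_0 maps an edge to its endpoints' difference, ∂[p,q] = q − p. For instance
  ∂BF = F − B.
This gives a 5×9 integer matrix of rank 4; reducing to Smith normal form yields diagonal entries (1,1,1,1).

The boundary map ∂_2: C_2 → C_1 acts by ∂[p,q,r] = [q,r] − [p,r] + [p,q]. For instance
  ∂BEF = EF − BF + BE,
  ∂ABF = BF − AF + AB.
As a 9×6 matrix over Z this has rank 5, with invariant factors (1,1,1,1,1).

From H_k ≅ ker(∂_k) / im(∂_{k+1}) we obtain:

  H_2: rank ker ∂_2 − rank ∂_3 = (6 − 5) − 0 = 1, and there is no ∂_3, so H_2 = Z.

(K is a triangulation of the 2-sphere S^2.)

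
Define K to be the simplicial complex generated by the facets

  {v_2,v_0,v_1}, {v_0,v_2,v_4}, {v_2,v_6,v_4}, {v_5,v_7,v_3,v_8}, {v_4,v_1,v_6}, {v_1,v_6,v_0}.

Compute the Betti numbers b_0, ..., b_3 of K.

Take the total order v_0 < v_1 < v_2 < v_3 < v_4 < v_5 < v_6 < v_7 < v_8 on the vertex set. Then K (dimension 3) consists of the simplices:

  0-simplices (9): [v_0], [v_1], [v_2], [v_3], [v_4], [v_5], [v_6], [v_7], [v_8]
  1-simplices (16): (16 of them)
  2-simplices (9): [v_0,v_1,v_2], [v_0,v_1,v_6], [v_0,v_2,v_4], [v_1,v_4,v_6], [v_2,v_4,v_6], [v_3,v_5,v_7], [v_3,v_5,v_8], [v_3,v_7,v_8], [v_5,v_7,v_8]
  3-simplices (1): [v_3,v_5,v_7,v_8]

Hence C_0 ≅ Z^9, C_1 ≅ Z^16, C_2 ≅ Z^9, C_3 ≅ Z^1.

Boundary ∂_1: C_1 → C_0 is given by ∂[p,q] = [q] − [p].
The 9×16 boundary matrix has rank 7 and Smith normal form diag(1,1,1,1,1,1,1).

The boundary map ∂_2: C_2 → C_1 acts by ∂[p,q,r] = [q,r] − [p,r] + [p,q]. For instance
  ∂[v_2,v_4,v_6] = [v_4,v_6] − [v_2,v_6] + [v_2,v_4],
  ∂[v_0,v_1,v_6] = [v_1,v_6] − [v_0,v_6] + [v_0,v_1].
The 16×9 boundary matrix has rank 8 and Smith normal form diag(1,1,1,1,1,1,1,1).

The boundary map ∂_3: C_3 → C_2 sends each 3-simplex σ to the alternating sum Σ_i (−1)^i (σ with its i-th vertex removed). For instance
  ∂[v_3,v_5,v_7,v_8] = [v_5,v_7,v_8] − [v_3,v_7,v_8] + [v_3,v_5,v_8] − [v_3,v_5,v_7].
As a 9×1 matrix over Z this has rank 1, with invariant factors (1).

Now H_k = ker ∂_k / im ∂_{k+1}, so:

  H_0: rank C_0 − rank ∂_1 = 9 − 7 = 2, and the invariant factors of ∂_1 are all 1, so H_0 ≅ Z^2.
  H_1: rank ker ∂_1 − rank ∂_2 = (16 − 7) − 8 = 1, and the invariant factors of ∂_2 are all 1, so H_1 ≅ Z.
  H_2: rank ker ∂_2 − rank ∂_3 = (9 − 8) − 1 = 0, and the invariant factors of ∂_3 are all 1, so H_2 ≅ 0.
  H_3: rank ker ∂_3 − rank ∂_4 = (1 − 1) − 0 = 0, and there is no ∂_4, so H_3 ≅ 0.

Hence the Betti numbers are b_0 = 2, b_1 = 1, b_2 = 0, b_3 = 0.

b_0 = 2, b_1 = 1, b_2 = 0, b_3 = 0.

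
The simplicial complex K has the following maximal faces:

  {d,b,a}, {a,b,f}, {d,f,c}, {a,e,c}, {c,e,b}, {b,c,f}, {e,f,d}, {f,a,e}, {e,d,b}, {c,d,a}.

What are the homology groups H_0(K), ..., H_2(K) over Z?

H_0 ≅ Z,  H_1 ≅ Z/2,  H_2 = 0.

We work with the vertex ordering a < b < c < d < e < f. The simplices of K, each written with vertices in increasing order, are:

  0-simplices (6): a, b, c, d, e, f
  1-simplices (15): ab, ac, ad, ae, af, bc, bd, be, bf, cd, ce, cf, de, df, ef
  2-simplices (10): abd, abf, acd, ace, aef, bce, bcf, bde, cdf, def

Hence C_0 ≅ Z^6, C_1 ≅ Z^15, C_2 ≅ Z^10.

The boundary map ∂_1: C_1 → C_0 is given by ∂[p,q] = [q] − [p]. For instance
  ∂cd = d − c.
As a 6×15 matrix over Z this has rank 5, with invariant factors (1,1,1,1,1).

Boundary ∂_2: C_2 → C_1 acts by ∂[p,q,r] = [q,r] − [p,r] + [p,q]. For instance
  ∂bde = de − be + bd,
  ∂abf = bf − af + ab.
As a 15×10 matrix over Z this has rank 10, with invariant factors (1,1,1,1,1,1,1,1,1,2).

Computing H_k = (kernel of ∂_k) / (image of ∂_{k+1}):

  H_0: rank C_0 − rank ∂_1 = 6 − 5 = 1, and the invariant factors of ∂_1 are all 1, so H_0 ≅ Z.
  H_1: rank ker ∂_1 − rank ∂_2 = (15 − 5) − 10 = 0, and ∂_2 has invariant factor 2 > 1, so H_1 ≅ Z/2.
  H_2: rank ker ∂_2 − rank ∂_3 = (10 − 10) − 0 = 0, and there is no ∂_3, so H_2 ≅ 0.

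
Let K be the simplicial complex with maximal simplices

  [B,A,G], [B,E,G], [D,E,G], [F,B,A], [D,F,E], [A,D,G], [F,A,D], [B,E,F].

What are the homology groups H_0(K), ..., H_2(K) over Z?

Fix the vertex order A < B < D < E < F < G and write every simplex with vertices in increasing order. Then dim K = 2 and the simplices of K are:

  0-simplices (6): A, B, D, E, F, G
  1-simplices (12): AB, AD, AF, AG, BE, BF, BG, DE, DF, DG, EF, EG
  2-simplices (8): ABF, ABG, ADF, ADG, BEF, BEG, DEF, DEG

Hence C_0 ≅ Z^6, C_1 ≅ Z^12, C_2 ≅ Z^8.

Boundary ∂_1: C_1 → C_0 sends each edge [p,q] (with p < q) to q − p.
As a 6×12 matrix over Z this has rank 5, with invariant factors (1,1,1,1,1).

∂_2: C_2 → C_1 maps a triangle to the signed sum of its edges. For instance
  ∂ABF = BF − AF + AB,
  ∂DEF = EF − DF + DE.
The resulting 12×8 matrix has rank 7, and its Smith normal form has invariant factors (1,1,1,1,1,1,1).

Now H_k = ker ∂_k / im ∂_{k+1}, so:

  H_0: rank C_0 − rank ∂_1 = 6 − 5 = 1, and the invariant factors of ∂_1 are all 1, so H_0 ≅ Z.
  H_1: rank ker ∂_1 − rank ∂_2 = (12 − 5) − 7 = 0, and the invariant factors of ∂_2 are all 1, so H_1 ≅ 0.
  H_2: rank ker ∂_2 − rank ∂_3 = (8 − 7) − 0 = 1, and there is no ∂_3, so H_2 ≅ Z.

(K is a triangulation of the 2-sphere S^2.)

H_0 = Z,  H_1 = 0,  H_2 = Z.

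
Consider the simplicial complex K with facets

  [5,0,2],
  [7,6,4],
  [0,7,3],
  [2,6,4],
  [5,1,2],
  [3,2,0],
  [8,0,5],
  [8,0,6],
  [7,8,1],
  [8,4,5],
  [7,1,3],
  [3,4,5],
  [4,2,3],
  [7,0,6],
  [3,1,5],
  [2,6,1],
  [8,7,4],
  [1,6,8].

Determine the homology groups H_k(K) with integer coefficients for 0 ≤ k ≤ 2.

H_0 ≅ Z,  H_1 ≅ Z ⊕ Z/2Z,  H_2 = 0.

K has 9 vertices, 27 edges, 18 triangles.
rank ∂_0 = 0, rank ∂_1 = 8 ⇒ b_0 = 9 − 0 − 8 = 1; all invariant factors of ∂_1 are 1 so no torsion. So H_0 ≅ Z.
rank ∂_1 = 8, rank ∂_2 = 18 ⇒ b_1 = 27 − 8 − 18 = 1; ∂_2 has invariant factor(s) [2] giving torsion. So H_1 ≅ Z ⊕ Z/2Z.
rank ∂_2 = 18, rank ∂_3 = 0 ⇒ b_2 = 18 − 18 − 0 = 0. So H_2 ≅ 0.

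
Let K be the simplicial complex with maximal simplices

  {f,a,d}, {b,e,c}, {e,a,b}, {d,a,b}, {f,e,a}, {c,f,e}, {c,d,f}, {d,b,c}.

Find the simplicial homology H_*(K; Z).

Fix the vertex order a < b < c < d < e < f and write every simplex with vertices in increasing order. Then dim K = 2 and the simplices of K are:

  0-simplices (6): a, b, c, d, e, f
  1-simplices (12): ab, ad, ae, af, bc, bd, be, cd, ce, cf, df, ef
  2-simplices (8): abd, abe, adf, aef, bcd, bce, cdf, cef

giving chain groups C_0 ≅ Z^6, C_1 ≅ Z^12, C_2 ≅ Z^8.

Boundary ∂_1: C_1 → C_0 sends each edge [p,q] (with p < q) to q − p. For instance
  ∂ad = d − a.
As a 6×12 matrix over Z this has rank 5, with invariant factors (1,1,1,1,1).

The boundary map ∂_2: C_2 → C_1 maps a triangle to the signed sum of its edges. For instance
  ∂bce = ce − be + bc,
  ∂cef = ef − cf + ce.
As a 12×8 matrix over Z this has rank 7, with invariant factors (1,1,1,1,1,1,1).

Now H_k = ker ∂_k / im ∂_{k+1}, so:

  H_0: rank C_0 − rank ∂_1 = 6 − 5 = 1, and the invariant factors of ∂_1 are all 1, so H_0 ≅ Z.
  H_1: rank ker ∂_1 − rank ∂_2 = (12 − 5) − 7 = 0, and the invariant factors of ∂_2 are all 1, so H_1 ≅ 0.
  H_2: rank ker ∂_2 − rank ∂_3 = (8 − 7) − 0 = 1, and there is no ∂_3, so H_2 ≅ Z.

As a check, the Euler characteristic is 6 − 12 + 8 = 2, which agrees with 1 − 0 + 1 = 2.

H_0 = Z,  H_1 = 0,  H_2 = Z.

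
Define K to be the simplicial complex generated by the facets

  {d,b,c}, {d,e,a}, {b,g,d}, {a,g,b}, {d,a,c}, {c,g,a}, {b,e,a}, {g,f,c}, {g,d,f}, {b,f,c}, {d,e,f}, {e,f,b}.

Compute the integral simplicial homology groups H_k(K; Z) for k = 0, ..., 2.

Take the total order a < b < c < d < e < f < g on the vertex set. Then K (dimension 2) consists of the simplices:

  0-simplices (7): a, b, c, d, e, f, g
  1-simplices (18): ab, ac, ad, ae, ag, bc, bd, be, bf, bg, cd, cf, cg, de, df, dg, ef, fg
  2-simplices (12): abe, abg, acd, acg, ade, bcd, bcf, bdg, bef, cfg, def, dfg

Hence C_0 ≅ Z^7, C_1 ≅ Z^18, C_2 ≅ Z^12.

∂_1: C_1 → C_0 maps an edge to its endpoints' difference, ∂[p,q] = q − p.
This gives a 7×18 integer matrix of rank 6; reducing to Smith normal form yields diagonal entries (1,1,1,1,1,1).

Boundary ∂_2: C_2 → C_1 acts by ∂[p,q,r] = [q,r] − [p,r] + [p,q]. For instance
  ∂cfg = fg − cg + cf,
  ∂abe = be − ae + ab.
The 18×12 boundary matrix has rank 12 and Smith normal form diag(1,1,1,1,1,1,1,1,1,1,1,2).

Reading off H_k = ker ∂_k / im ∂_{k+1}:

  H_0: rank C_0 − rank ∂_1 = 7 − 6 = 1, and the invariant factors of ∂_1 are all 1, so H_0 = Z.
  H_1: rank ker ∂_1 − rank ∂_2 = (18 − 6) − 12 = 0, and ∂_2 has invariant factor 2 > 1, so H_1 = Z/2Z.
  H_2: rank ker ∂_2 − rank ∂_3 = (12 − 12) − 0 = 0, and there is no ∂_3, so H_2 = 0.

H_0 = Z,  H_1 = Z/2Z,  H_2 = 0.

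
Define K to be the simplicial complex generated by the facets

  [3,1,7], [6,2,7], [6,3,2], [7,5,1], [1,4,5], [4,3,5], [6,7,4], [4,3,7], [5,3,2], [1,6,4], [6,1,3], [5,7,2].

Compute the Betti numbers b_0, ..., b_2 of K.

b_0 = 1, b_1 = 0, b_2 = 0.

Order the vertices as 1 < 2 < 3 < 4 < 5 < 6 < 7. Listing each simplex with vertices in this order, K has dimension 2 with simplices:

  0-simplices (7): [1], [2], [3], [4], [5], [6], [7]
  1-simplices (18): [1,3], [1,4], [1,5], [1,6], [1,7], [2,3], [2,5], [2,6], [2,7], [3,4], [3,5], [3,6], [3,7], [4,5], [4,6], [4,7], [5,7], [6,7]
  2-simplices (12): [1,3,6], [1,3,7], [1,4,5], [1,4,6], [1,5,7], [2,3,5], [2,3,6], [2,5,7], [2,6,7], [3,4,5], [3,4,7], [4,6,7]

Hence C_0 ≅ Z^7, C_1 ≅ Z^18, C_2 ≅ Z^12.

Boundary ∂_1: C_1 → C_0 sends each edge [p,q] (with p < q) to q − p.
This gives a 7×18 integer matrix of rank 6; reducing to Smith normal form yields diagonal entries (1,1,1,1,1,1).

∂_2: C_2 → C_1 acts by ∂[p,q,r] = [q,r] − [p,r] + [p,q]. For instance
  ∂[3,4,7] = [4,7] − [3,7] + [3,4],
  ∂[2,3,5] = [3,5] − [2,5] + [2,3].
This gives a 18×12 integer matrix of rank 12; reducing to Smith normal form yields diagonal entries (1,1,1,1,1,1,1,1,1,1,1,2).

Reading off H_k = ker ∂_k / im ∂_{k+1}:

  H_0: rank C_0 − rank ∂_1 = 7 − 6 = 1, and the invariant factors of ∂_1 are all 1, so H_0 = Z.
  H_1: rank ker ∂_1 − rank ∂_2 = (18 − 6) − 12 = 0, and ∂_2 has invariant factor 2 > 1, so H_1 = Z/2.
  H_2: rank ker ∂_2 − rank ∂_3 = (12 − 12) − 0 = 0, and there is no ∂_3, so H_2 = 0.

Hence the Betti numbers are b_0 = 1, b_1 = 0, b_2 = 0.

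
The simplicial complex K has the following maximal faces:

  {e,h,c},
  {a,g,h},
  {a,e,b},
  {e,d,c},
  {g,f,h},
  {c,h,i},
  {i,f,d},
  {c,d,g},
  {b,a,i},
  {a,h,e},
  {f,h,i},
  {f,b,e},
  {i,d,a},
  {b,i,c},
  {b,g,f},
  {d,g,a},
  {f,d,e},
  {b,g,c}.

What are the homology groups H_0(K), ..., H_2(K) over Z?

H_0 ≅ Z,  H_1 ≅ Z^2,  H_2 ≅ Z.

We work with the vertex ordering a < b < c < d < e < f < g < h < i. The simplices of K, each written with vertices in increasing order, are:

  0-simplices (9): a, b, c, d, e, f, g, h, i
  1-simplices (27): ab, ad, ae, ag, ah, ai, bc, be, bf, bg, bi, cd, ce, cg, ch, ci, de, df, dg, di, ef, eh, fg, fh, fi, gh, hi
  2-simplices (18): abe, abi, adg, adi, aeh, agh, bcg, bci, bef, bfg, cde, cdg, ceh, chi, def, dfi, fgh, fhi

Hence C_0 ≅ Z^9, C_1 ≅ Z^27, C_2 ≅ Z^18.

Boundary ∂_1: C_1 → C_0 maps an edge to its endpoints' difference, ∂[p,q] = q − p.
This gives a 9×27 integer matrix of rank 8; reducing to Smith normal form yields diagonal entries (1,1,1,1,1,1,1,1).

The boundary map ∂_2: C_2 → C_1 maps a triangle to the signed sum of its edges. For instance
  ∂fhi = hi − fi + fh,
  ∂dfi = fi − di + df.
As a 27×18 matrix over Z this has rank 17, with invariant factors (1,1,1,1,1,1,1,1,1,1,1,1,1,1,1,1,1).

Computing H_k = (kernel of ∂_k) / (image of ∂_{k+1}):

  H_0: rank C_0 − rank ∂_1 = 9 − 8 = 1, and the invariant factors of ∂_1 are all 1, so H_0 = Z.
  H_1: rank ker ∂_1 − rank ∂_2 = (27 − 8) − 17 = 2, and the invariant factors of ∂_2 are all 1, so H_1 = Z^2.
  H_2: rank ker ∂_2 − rank ∂_3 = (18 − 17) − 0 = 1, and there is no ∂_3, so H_2 = Z.

(K is a triangulation of the torus T^2.)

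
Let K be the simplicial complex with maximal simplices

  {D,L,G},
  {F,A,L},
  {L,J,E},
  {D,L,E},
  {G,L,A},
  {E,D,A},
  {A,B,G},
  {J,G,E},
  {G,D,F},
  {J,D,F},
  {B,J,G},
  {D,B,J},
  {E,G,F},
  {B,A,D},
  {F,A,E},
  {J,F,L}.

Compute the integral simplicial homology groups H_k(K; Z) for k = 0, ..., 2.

H_0 = Z,  H_1 = Z^2,  H_2 = Z.

We work with the vertex ordering A < B < D < E < F < G < J < L. The simplices of K, each written with vertices in increasing order, are:

  0-simplices (8): A, B, D, E, F, G, J, L
  1-simplices (24): AB, AD, AE, AF, AG, AL, BD, BG, BJ, DE, DF, DG, DJ, DL, EF, EG, EJ, EL, FG, FJ, FL, GJ, GL, JL
  2-simplices (16): ABD, ABG, ADE, AEF, AFL, AGL, BDJ, BGJ, DEL, DFG, DFJ, DGL, EFG, EGJ, EJL, FJL

Hence C_0 ≅ Z^8, C_1 ≅ Z^24, C_2 ≅ Z^16.

Boundary ∂_1: C_1 → C_0 sends each edge [p,q] (with p < q) to q − p. For instance
  ∂DJ = J − D.
The resulting 8×24 matrix has rank 7, and its Smith normal form has invariant factors (1,1,1,1,1,1,1).

Boundary ∂_2: C_2 → C_1 acts by ∂[p,q,r] = [q,r] − [p,r] + [p,q]. For instance
  ∂AEF = EF − AF + AE,
  ∂BDJ = DJ − BJ + BD.
This gives a 24×16 integer matrix of rank 15; reducing to Smith normal form yields diagonal entries (1,1,1,1,1,1,1,1,1,1,1,1,1,1,1).

Computing H_k = (kernel of ∂_k) / (image of ∂_{k+1}):

  H_0: rank C_0 − rank ∂_1 = 8 − 7 = 1, and the invariant factors of ∂_1 are all 1, so H_0 = Z.
  H_1: rank ker ∂_1 − rank ∂_2 = (24 − 7) − 15 = 2, and the invariant factors of ∂_2 are all 1, so H_1 = Z^2.
  H_2: rank ker ∂_2 − rank ∂_3 = (16 − 15) − 0 = 1, and there is no ∂_3, so H_2 = Z.

(K is a triangulation of the torus T^2.)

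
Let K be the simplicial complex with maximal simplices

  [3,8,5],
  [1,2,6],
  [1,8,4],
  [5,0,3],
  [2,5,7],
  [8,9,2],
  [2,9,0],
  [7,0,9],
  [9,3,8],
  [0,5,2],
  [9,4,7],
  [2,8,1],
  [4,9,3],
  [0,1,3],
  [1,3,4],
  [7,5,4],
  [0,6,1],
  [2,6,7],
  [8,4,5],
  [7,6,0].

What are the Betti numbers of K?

b_0 = 1, b_1 = 1, b_2 = 0.

Take the total order 0 < 1 < 2 < 3 < 4 < 5 < 6 < 7 < 8 < 9 on the vertex set. Then K (dimension 2) consists of the simplices:

  0-simplices (10): [0], [1], [2], [3], [4], [5], [6], [7], [8], [9]
  1-simplices (30): (30 of them)
  2-simplices (20): (20 of them)

giving chain groups C_0 ≅ Z^10, C_1 ≅ Z^30, C_2 ≅ Z^20.

The boundary map ∂_1: C_1 → C_0 sends each edge [p,q] (with p < q) to q − p. For instance
  ∂[3,5] = [5] − [3].
This gives a 10×30 integer matrix of rank 9; reducing to Smith normal form yields diagonal entries (1,1,1,1,1,1,1,1,1).

Boundary ∂_2: C_2 → C_1 maps a triangle to the signed sum of its edges. For instance
  ∂[3,4,9] = [4,9] − [3,9] + [3,4],
  ∂[2,5,7] = [5,7] − [2,7] + [2,5].
The 30×20 boundary matrix has rank 20 and Smith normal form diag(1,1,1,1,1,1,1,1,1,1,1,1,1,1,1,1,1,1,1,2).

Reading off H_k = ker ∂_k / im ∂_{k+1}:

  H_0: rank C_0 − rank ∂_1 = 10 − 9 = 1, and the invariant factors of ∂_1 are all 1, so H_0 = Z.
  H_1: rank ker ∂_1 − rank ∂_2 = (30 − 9) − 20 = 1, and ∂_2 has invariant factor 2 > 1, so H_1 = Z ⊕ Z/2.
  H_2: rank ker ∂_2 − rank ∂_3 = (20 − 20) − 0 = 0, and there is no ∂_3, so H_2 = 0.

Hence the Betti numbers are b_0 = 1, b_1 = 1, b_2 = 0.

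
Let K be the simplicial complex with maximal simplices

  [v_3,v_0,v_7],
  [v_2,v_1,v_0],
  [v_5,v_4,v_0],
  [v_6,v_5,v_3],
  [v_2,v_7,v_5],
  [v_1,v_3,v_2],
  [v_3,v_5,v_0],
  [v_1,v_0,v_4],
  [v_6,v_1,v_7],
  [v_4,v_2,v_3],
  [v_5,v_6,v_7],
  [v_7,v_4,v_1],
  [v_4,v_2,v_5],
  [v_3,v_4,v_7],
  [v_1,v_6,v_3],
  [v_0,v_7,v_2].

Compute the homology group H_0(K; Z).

H_0 = Z.

We work with the vertex ordering v_0 < v_1 < v_2 < v_3 < v_4 < v_5 < v_6 < v_7. The simplices of K, each written with vertices in increasing order, are:

  0-simplices (8): [v_0], [v_1], [v_2], [v_3], [v_4], [v_5], [v_6], [v_7]
  1-simplices (24): (24 of them)
  2-simplices (16): (16 of them)

Hence C_0 ≅ Z^8, C_1 ≅ Z^24, C_2 ≅ Z^16.

∂_1: C_1 → C_0 sends each edge [p,q] (with p < q) to q − p.
The 8×24 boundary matrix has rank 7 and Smith normal form diag(1,1,1,1,1,1,1).

The boundary map ∂_2: C_2 → C_1 acts by ∂[p,q,r] = [q,r] − [p,r] + [p,q]. For instance
  ∂[v_1,v_2,v_3] = [v_2,v_3] − [v_1,v_3] + [v_1,v_2],
  ∂[v_0,v_2,v_7] = [v_2,v_7] − [v_0,v_7] + [v_0,v_2].
As a 24×16 matrix over Z this has rank 15, with invariant factors (1,1,1,1,1,1,1,1,1,1,1,1,1,1,1).

Now H_k = ker ∂_k / im ∂_{k+1}, so:

  H_0: rank C_0 − rank ∂_1 = 8 − 7 = 1, and the invariant factors of ∂_1 are all 1, so H_0 = Z.

(K is a triangulation of the torus T^2.)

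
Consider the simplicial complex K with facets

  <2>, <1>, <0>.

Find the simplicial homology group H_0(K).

H_0 ≅ Z^3.

Take the total order 0 < 1 < 2 on the vertex set. Then K (dimension 0) consists of the simplices:

  0-simplices (3): [0], [1], [2]

so the chain groups are C_0 ≅ Z^3.

From H_k ≅ ker(∂_k) / im(∂_{k+1}) we obtain:

  H_0: rank C_0 − rank ∂_1 = 3 − 0 = 3, and there is no ∂_1, so H_0 ≅ Z^3.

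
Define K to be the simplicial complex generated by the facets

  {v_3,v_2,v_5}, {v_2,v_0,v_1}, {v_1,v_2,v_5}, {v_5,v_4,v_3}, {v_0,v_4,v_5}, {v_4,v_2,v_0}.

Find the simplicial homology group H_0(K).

Fix the vertex order v_0 < v_1 < v_2 < v_3 < v_4 < v_5 and write every simplex with vertices in increasing order. Then dim K = 2 and the simplices of K are:

  0-simplices (6): [v_0], [v_1], [v_2], [v_3], [v_4], [v_5]
  1-simplices (12): [v_0,v_1], [v_0,v_2], [v_0,v_4], [v_0,v_5], [v_1,v_2], [v_1,v_5], [v_2,v_3], [v_2,v_4], [v_2,v_5], [v_3,v_4], [v_3,v_5], [v_4,v_5]
  2-simplices (6): [v_0,v_1,v_2], [v_0,v_2,v_4], [v_0,v_4,v_5], [v_1,v_2,v_5], [v_2,v_3,v_5], [v_3,v_4,v_5]

Hence C_0 ≅ Z^6, C_1 ≅ Z^12, C_2 ≅ Z^6.

The boundary map ∂_1: C_1 → C_0 sends each edge [p,q] (with p < q) to q − p.
As a 6×12 matrix over Z this has rank 5, with invariant factors (1,1,1,1,1).

∂_2: C_2 → C_1 maps a triangle to the signed sum of its edges. For instance
  ∂[v_2,v_3,v_5] = [v_3,v_5] − [v_2,v_5] + [v_2,v_3],
  ∂[v_1,v_2,v_5] = [v_2,v_5] − [v_1,v_5] + [v_1,v_2].
This gives a 12×6 integer matrix of rank 6; reducing to Smith normal form yields diagonal entries (1,1,1,1,1,1).

Reading off H_k = ker ∂_k / im ∂_{k+1}:

  H_0: rank C_0 − rank ∂_1 = 6 − 5 = 1, and the invariant factors of ∂_1 are all 1, so H_0 ≅ Z.

(K is a triangulation of the cylinder S^1 x I.)

H_0 ≅ Z.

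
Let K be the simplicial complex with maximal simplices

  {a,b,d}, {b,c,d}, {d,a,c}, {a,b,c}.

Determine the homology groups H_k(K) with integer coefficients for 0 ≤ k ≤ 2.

H_0 ≅ Z,  H_1 = 0,  H_2 ≅ Z.

We work with the vertex ordering a < b < c < d. The simplices of K, each written with vertices in increasing order, are:

  0-simplices (4): a, b, c, d
  1-simplices (6): ab, ac, ad, bc, bd, cd
  2-simplices (4): abc, abd, acd, bcd

Hence C_0 ≅ Z^4, C_1 ≅ Z^6, C_2 ≅ Z^4.

∂_1: C_1 → C_0 maps an edge to its endpoints' difference, ∂[p,q] = q − p.
This gives a 4×6 integer matrix of rank 3; reducing to Smith normal form yields diagonal entries (1,1,1).

Boundary ∂_2: C_2 → C_1 maps a triangle to the signed sum of its edges. For instance
  ∂acd = cd − ad + ac,
  ∂abc = bc − ac + ab.
This gives a 6×4 integer matrix of rank 3; reducing to Smith normal form yields diagonal entries (1,1,1).

From H_k ≅ ker(∂_k) / im(∂_{k+1}) we obtain:

  H_0: rank C_0 − rank ∂_1 = 4 − 3 = 1, and the invariant factors of ∂_1 are all 1, so H_0 ≅ Z.
  H_1: rank ker ∂_1 − rank ∂_2 = (6 − 3) − 3 = 0, and the invariant factors of ∂_2 are all 1, so H_1 ≅ 0.
  H_2: rank ker ∂_2 − rank ∂_3 = (4 − 3) − 0 = 1, and there is no ∂_3, so H_2 ≅ Z.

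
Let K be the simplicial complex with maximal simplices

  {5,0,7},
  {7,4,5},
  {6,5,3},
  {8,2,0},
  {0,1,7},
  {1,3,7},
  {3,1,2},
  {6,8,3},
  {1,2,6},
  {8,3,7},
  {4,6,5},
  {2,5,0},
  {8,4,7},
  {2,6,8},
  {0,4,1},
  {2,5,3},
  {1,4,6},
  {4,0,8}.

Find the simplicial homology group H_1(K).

H_1 ≅ Z ⊕ Z/2Z.

We work with the vertex ordering 0 < 1 < 2 < 3 < 4 < 5 < 6 < 7 < 8. The simplices of K, each written with vertices in increasing order, are:

  0-simplices (9): [0], [1], [2], [3], [4], [5], [6], [7], [8]
  1-simplices (27): (27 of them)
  2-simplices (18): [0,1,4], [0,1,7], [0,2,5], [0,2,8], [0,4,8], [0,5,7], [1,2,3], [1,2,6], [1,3,7], [1,4,6], [2,3,5], [2,6,8], [3,5,6], [3,6,8], [3,7,8], [4,5,6], [4,5,7], [4,7,8]

so the chain groups are C_0 ≅ Z^9, C_1 ≅ Z^27, C_2 ≅ Z^18.

∂_1: C_1 → C_0 is given by ∂[p,q] = [q] − [p].
The 9×27 boundary matrix has rank 8 and Smith normal form diag(1,1,1,1,1,1,1,1).

The boundary map ∂_2: C_2 → C_1 maps a triangle to the signed sum of its edges. For instance
  ∂[4,7,8] = [7,8] − [4,8] + [4,7],
  ∂[0,2,5] = [2,5] − [0,5] + [0,2].
As a 27×18 matrix over Z this has rank 18, with invariant factors (1,1,1,1,1,1,1,1,1,1,1,1,1,1,1,1,1,2).

Reading off H_k = ker ∂_k / im ∂_{k+1}:

  H_1: rank ker ∂_1 − rank ∂_2 = (27 − 8) − 18 = 1, and ∂_2 has invariant factor 2 > 1, so H_1 ≅ Z ⊕ Z/2Z.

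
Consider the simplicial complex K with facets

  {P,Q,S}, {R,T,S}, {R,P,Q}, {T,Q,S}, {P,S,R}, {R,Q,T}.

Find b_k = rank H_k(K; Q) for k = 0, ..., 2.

b_0 = 1, b_1 = 0, b_2 = 1.

We work with the vertex ordering P < Q < R < S < T. The simplices of K, each written with vertices in increasing order, are:

  0-simplices (5): P, Q, R, S, T
  1-simplices (9): PQ, PR, PS, QR, QS, QT, RS, RT, ST
  2-simplices (6): PQR, PQS, PRS, QRT, QST, RST

giving chain groups C_0 ≅ Z^5, C_1 ≅ Z^9, C_2 ≅ Z^6.

∂_1: C_1 → C_0 sends each edge [p,q] (with p < q) to q − p. For instance
  ∂RT = T − R.
The 5×9 boundary matrix has rank 4 and Smith normal form diag(1,1,1,1).

The boundary map ∂_2: C_2 → C_1 acts by ∂[p,q,r] = [q,r] − [p,r] + [p,q]. For instance
  ∂QST = ST − QT + QS,
  ∂PQR = QR − PR + PQ.
This gives a 9×6 integer matrix of rank 5; reducing to Smith normal form yields diagonal entries (1,1,1,1,1).

Computing H_k = (kernel of ∂_k) / (image of ∂_{k+1}):

  H_0: rank C_0 − rank ∂_1 = 5 − 4 = 1, and the invariant factors of ∂_1 are all 1, so H_0 = Z.
  H_1: rank ker ∂_1 − rank ∂_2 = (9 − 4) − 5 = 0, and the invariant factors of ∂_2 are all 1, so H_1 = 0.
  H_2: rank ker ∂_2 − rank ∂_3 = (6 − 5) − 0 = 1, and there is no ∂_3, so H_2 = Z.

Hence the Betti numbers are b_0 = 1, b_1 = 0, b_2 = 1.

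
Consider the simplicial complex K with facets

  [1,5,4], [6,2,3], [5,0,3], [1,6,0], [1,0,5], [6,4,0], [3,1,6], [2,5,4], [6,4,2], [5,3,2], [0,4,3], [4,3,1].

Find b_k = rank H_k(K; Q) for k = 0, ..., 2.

Order the vertices as 0 < 1 < 2 < 3 < 4 < 5 < 6. Listing each simplex with vertices in this order, K has dimension 2 with simplices:

  0-simplices (7): [0], [1], [2], [3], [4], [5], [6]
  1-simplices (18): [0,1], [0,3], [0,4], [0,5], [0,6], [1,3], [1,4], [1,5], [1,6], [2,3], [2,4], [2,5], [2,6], [3,4], [3,5], [3,6], [4,5], [4,6]
  2-simplices (12): [0,1,5], [0,1,6], [0,3,4], [0,3,5], [0,4,6], [1,3,4], [1,3,6], [1,4,5], [2,3,5], [2,3,6], [2,4,5], [2,4,6]

so the chain groups are C_0 ≅ Z^7, C_1 ≅ Z^18, C_2 ≅ Z^12.

∂_1: C_1 → C_0 is given by ∂[p,q] = [q] − [p].
This gives a 7×18 integer matrix of rank 6; reducing to Smith normal form yields diagonal entries (1,1,1,1,1,1).

Boundary ∂_2: C_2 → C_1 acts by ∂[p,q,r] = [q,r] − [p,r] + [p,q]. For instance
  ∂[0,3,5] = [3,5] − [0,5] + [0,3],
  ∂[2,4,6] = [4,6] − [2,6] + [2,4].
As a 18×12 matrix over Z this has rank 12, with invariant factors (1,1,1,1,1,1,1,1,1,1,1,2).

Reading off H_k = ker ∂_k / im ∂_{k+1}:

  H_0: rank C_0 − rank ∂_1 = 7 − 6 = 1, and the invariant factors of ∂_1 are all 1, so H_0 ≅ Z.
  H_1: rank ker ∂_1 − rank ∂_2 = (18 − 6) − 12 = 0, and ∂_2 has invariant factor 2 > 1, so H_1 ≅ Z/2Z.
  H_2: rank ker ∂_2 − rank ∂_3 = (12 − 12) − 0 = 0, and there is no ∂_3, so H_2 ≅ 0.

Hence the Betti numbers are b_0 = 1, b_1 = 0, b_2 = 0.

b_0 = 1, b_1 = 0, b_2 = 0.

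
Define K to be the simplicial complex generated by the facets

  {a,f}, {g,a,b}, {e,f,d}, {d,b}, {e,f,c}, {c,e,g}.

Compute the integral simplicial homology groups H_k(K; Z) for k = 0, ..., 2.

H_0 = Z,  H_1 = Z^2,  H_2 = 0.

We work with the vertex ordering a < b < c < d < e < f < g. The simplices of K, each written with vertices in increasing order, are:

  0-simplices (7): a, b, c, d, e, f, g
  1-simplices (12): ab, af, ag, bd, bg, ce, cf, cg, de, df, ef, eg
  2-simplices (4): abg, cef, ceg, def

Hence C_0 ≅ Z^7, C_1 ≅ Z^12, C_2 ≅ Z^4.

The boundary map ∂_1: C_1 → C_0 is given by ∂[p,q] = [q] − [p]. For instance
  ∂cf = f − c.
This gives a 7×12 integer matrix of rank 6; reducing to Smith normal form yields diagonal entries (1,1,1,1,1,1).

∂_2: C_2 → C_1 acts by ∂[p,q,r] = [q,r] − [p,r] + [p,q]. For instance
  ∂ceg = eg − cg + ce,
  ∂abg = bg − ag + ab.
The resulting 12×4 matrix has rank 4, and its Smith normal form has invariant factors (1,1,1,1).

From H_k ≅ ker(∂_k) / im(∂_{k+1}) we obtain:

  H_0: rank C_0 − rank ∂_1 = 7 − 6 = 1, and the invariant factors of ∂_1 are all 1, so H_0 = Z.
  H_1: rank ker ∂_1 − rank ∂_2 = (12 − 6) − 4 = 2, and the invariant factors of ∂_2 are all 1, so H_1 = Z^2.
  H_2: rank ker ∂_2 − rank ∂_3 = (4 − 4) − 0 = 0, and there is no ∂_3, so H_2 = 0.

As a check, the Euler characteristic is 7 − 12 + 4 = -1, which agrees with 1 − 2 + 0 = -1.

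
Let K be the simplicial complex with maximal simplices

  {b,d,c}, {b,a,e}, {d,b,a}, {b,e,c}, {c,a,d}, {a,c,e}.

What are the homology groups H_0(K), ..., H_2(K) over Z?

H_0 ≅ Z,  H_1 = 0,  H_2 ≅ Z.

Fix the vertex order a < b < c < d < e and write every simplex with vertices in increasing order. Then dim K = 2 and the simplices of K are:

  0-simplices (5): a, b, c, d, e
  1-simplices (9): ab, ac, ad, ae, bc, bd, be, cd, ce
  2-simplices (6): abd, abe, acd, ace, bcd, bce

giving chain groups C_0 ≅ Z^5, C_1 ≅ Z^9, C_2 ≅ Z^6.

∂_1: C_1 → C_0 is given by ∂[p,q] = [q] − [p].
This gives a 5×9 integer matrix of rank 4; reducing to Smith normal form yields diagonal entries (1,1,1,1).

∂_2: C_2 → C_1 sends each 2-simplex [p,q,r] to [q,r] − [p,r] + [p,q]. For instance
  ∂bce = ce − be + bc,
  ∂bcd = cd − bd + bc.
The 9×6 boundary matrix has rank 5 and Smith normal form diag(1,1,1,1,1).

From H_k ≅ ker(∂_k) / im(∂_{k+1}) we obtain:

  H_0: rank C_0 − rank ∂_1 = 5 − 4 = 1, and the invariant factors of ∂_1 are all 1, so H_0 ≅ Z.
  H_1: rank ker ∂_1 − rank ∂_2 = (9 − 4) − 5 = 0, and the invariant factors of ∂_2 are all 1, so H_1 ≅ 0.
  H_2: rank ker ∂_2 − rank ∂_3 = (6 − 5) − 0 = 1, and there is no ∂_3, so H_2 ≅ Z.

As a check, the Euler characteristic is 5 − 9 + 6 = 2, which agrees with 1 − 0 + 1 = 2.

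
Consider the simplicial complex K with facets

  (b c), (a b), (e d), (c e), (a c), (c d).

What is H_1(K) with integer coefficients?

We work with the vertex ordering a < b < c < d < e. The simplices of K, each written with vertices in increasing order, are:

  0-simplices (5): a, b, c, d, e
  1-simplices (6): ab, ac, bc, cd, ce, de

giving chain groups C_0 ≅ Z^5, C_1 ≅ Z^6.

The boundary map ∂_1: C_1 → C_0 sends each edge [p,q] (with p < q) to q − p. For instance
  ∂ce = e − c.
The 5×6 boundary matrix has rank 4 and Smith normal form diag(1,1,1,1).

Reading off H_k = ker ∂_k / im ∂_{k+1}:

  H_1: rank ker ∂_1 − rank ∂_2 = (6 − 4) − 0 = 2, and there is no ∂_2, so H_1 ≅ Z^2.

(K is a triangulation of a wedge of 2 circles.)

H_1 ≅ Z^2.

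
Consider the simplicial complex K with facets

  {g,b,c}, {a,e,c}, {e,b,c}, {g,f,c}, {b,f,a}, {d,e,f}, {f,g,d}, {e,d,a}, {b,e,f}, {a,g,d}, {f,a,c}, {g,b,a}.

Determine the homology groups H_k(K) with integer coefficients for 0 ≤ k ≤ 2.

Take the total order a < b < c < d < e < f < g on the vertex set. Then K (dimension 2) consists of the simplices:

  0-simplices (7): a, b, c, d, e, f, g
  1-simplices (18): ab, ac, ad, ae, af, ag, bc, be, bf, bg, ce, cf, cg, de, df, dg, ef, fg
  2-simplices (12): abf, abg, ace, acf, ade, adg, bce, bcg, bef, cfg, def, dfg

giving chain groups C_0 ≅ Z^7, C_1 ≅ Z^18, C_2 ≅ Z^12.

∂_1: C_1 → C_0 is given by ∂[p,q] = [q] − [p]. For instance
  ∂ag = g − a.
The resulting 7×18 matrix has rank 6, and its Smith normal form has invariant factors (1,1,1,1,1,1).

The boundary map ∂_2: C_2 → C_1 sends each 2-simplex [p,q,r] to [q,r] − [p,r] + [p,q]. For instance
  ∂ace = ce − ae + ac,
  ∂abg = bg − ag + ab.
The resulting 18×12 matrix has rank 12, and its Smith normal form has invariant factors (1,1,1,1,1,1,1,1,1,1,1,2).

Computing H_k = (kernel of ∂_k) / (image of ∂_{k+1}):

  H_0: rank C_0 − rank ∂_1 = 7 − 6 = 1, and the invariant factors of ∂_1 are all 1, so H_0 = Z.
  H_1: rank ker ∂_1 − rank ∂_2 = (18 − 6) − 12 = 0, and ∂_2 has invariant factor 2 > 1, so H_1 = Z/2.
  H_2: rank ker ∂_2 − rank ∂_3 = (12 − 12) − 0 = 0, and there is no ∂_3, so H_2 = 0.

As a check, the Euler characteristic is 7 − 18 + 12 = 1, which agrees with 1 − 0 + 0 = 1.

H_0 ≅ Z,  H_1 ≅ Z/2,  H_2 = 0.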